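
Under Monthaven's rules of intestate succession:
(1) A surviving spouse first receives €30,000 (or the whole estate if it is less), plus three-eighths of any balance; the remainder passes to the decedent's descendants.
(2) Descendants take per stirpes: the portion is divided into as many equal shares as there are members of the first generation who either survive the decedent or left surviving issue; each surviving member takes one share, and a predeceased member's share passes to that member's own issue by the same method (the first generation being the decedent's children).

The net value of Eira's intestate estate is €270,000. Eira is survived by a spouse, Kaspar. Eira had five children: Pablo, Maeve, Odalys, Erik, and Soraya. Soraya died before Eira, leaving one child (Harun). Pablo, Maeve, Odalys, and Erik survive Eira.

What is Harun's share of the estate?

Harun receives €30,000.

Kaspar first takes €30,000, leaving a balance of €240,000. Kaspar then takes three-eighths of the balance (€90,000), for a total of €120,000. The remaining €150,000 passes to the descendants.
The descendants' portion (€150,000) is divided into 5 shares of €30,000: Pablo, Maeve, Odalys, and Erik each take €30,000; Soraya's €30,000 share passes to Soraya's issue.
Soraya's share (€30,000) passes entirely to Harun.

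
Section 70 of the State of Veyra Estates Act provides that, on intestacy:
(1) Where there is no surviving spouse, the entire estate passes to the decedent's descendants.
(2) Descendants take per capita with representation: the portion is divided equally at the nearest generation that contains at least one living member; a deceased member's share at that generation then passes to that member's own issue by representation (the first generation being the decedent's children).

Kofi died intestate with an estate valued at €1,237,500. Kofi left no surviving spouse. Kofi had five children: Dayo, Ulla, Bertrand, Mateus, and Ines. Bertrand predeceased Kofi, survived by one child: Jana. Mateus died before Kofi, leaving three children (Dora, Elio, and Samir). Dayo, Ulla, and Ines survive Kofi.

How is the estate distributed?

The entire €1,237,500 passes to the descendants.
That amount (€1,237,500) is divided into 5 shares of €247,500: Dayo, Ulla, and Ines each take €247,500; Bertrand's €247,500 share passes to Bertrand's issue; Mateus's €247,500 share passes to Mateus's issue.
Bertrand's share (€247,500) passes entirely to Jana.
Mateus's share (€247,500) is divided into 3 shares of €82,500: Dora, Elio, and Samir each take €82,500.

Dayo: €247,500; Ulla: €247,500; Jana: €247,500; Dora: €82,500; Elio: €82,500; Samir: €82,500; Ines: €247,500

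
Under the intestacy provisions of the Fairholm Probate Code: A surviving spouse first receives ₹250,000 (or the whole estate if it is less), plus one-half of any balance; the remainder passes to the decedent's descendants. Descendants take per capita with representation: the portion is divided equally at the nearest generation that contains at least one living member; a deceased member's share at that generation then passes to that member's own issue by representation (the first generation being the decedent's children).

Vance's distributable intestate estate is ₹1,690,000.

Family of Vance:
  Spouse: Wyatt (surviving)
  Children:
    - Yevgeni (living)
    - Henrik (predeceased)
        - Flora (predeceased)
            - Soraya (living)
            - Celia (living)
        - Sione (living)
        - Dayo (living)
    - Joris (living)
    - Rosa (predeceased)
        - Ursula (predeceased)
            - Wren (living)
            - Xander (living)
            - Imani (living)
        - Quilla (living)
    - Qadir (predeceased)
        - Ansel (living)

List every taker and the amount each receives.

Wyatt: ₹970,000; Yevgeni: ₹144,000; Soraya: ₹24,000; Celia: ₹24,000; Sione: ₹48,000; Dayo: ₹48,000; Joris: ₹144,000; Wren: ₹24,000; Xander: ₹24,000; Imani: ₹24,000; Quilla: ₹72,000; Ansel: ₹144,000

Wyatt first takes ₹250,000, leaving a balance of ₹1,440,000. Wyatt then takes one-half of the balance (₹720,000), for a total of ₹970,000. The remaining ₹720,000 passes to the descendants.
The descendants' portion (₹720,000) is divided into 5 shares of ₹144,000: Yevgeni and Joris each take ₹144,000; Henrik's ₹144,000 share passes to Henrik's issue; Rosa's ₹144,000 share passes to Rosa's issue; Qadir's ₹144,000 share passes to Qadir's issue.
Henrik's share (₹144,000) is divided into 3 shares of ₹48,000: Sione and Dayo each take ₹48,000; Flora's ₹48,000 share passes to Flora's issue.
Flora's share (₹48,000) is divided into 2 shares of ₹24,000: Soraya and Celia each take ₹24,000.
Rosa's share (₹144,000) is divided into 2 shares of ₹72,000: Quilla takes ₹72,000; Ursula's ₹72,000 share passes to Ursula's issue.
Ursula's share (₹72,000) is divided into 3 shares of ₹24,000: Wren, Xander, and Imani each take ₹24,000.
Qadir's share (₹144,000) passes entirely to Ansel.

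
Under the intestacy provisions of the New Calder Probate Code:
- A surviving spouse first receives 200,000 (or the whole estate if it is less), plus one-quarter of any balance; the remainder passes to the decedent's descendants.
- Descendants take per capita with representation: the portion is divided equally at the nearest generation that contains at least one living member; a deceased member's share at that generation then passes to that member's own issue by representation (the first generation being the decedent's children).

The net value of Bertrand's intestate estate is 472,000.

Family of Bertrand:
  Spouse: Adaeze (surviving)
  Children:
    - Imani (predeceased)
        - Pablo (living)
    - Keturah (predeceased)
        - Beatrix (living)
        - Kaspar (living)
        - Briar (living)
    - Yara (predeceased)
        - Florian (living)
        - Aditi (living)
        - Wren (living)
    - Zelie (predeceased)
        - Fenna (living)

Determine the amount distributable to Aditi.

Aditi receives 25,500.

Adaeze first takes 200,000, leaving a balance of 272,000. Adaeze then takes one-quarter of the balance (68,000), for a total of 268,000. The remaining 204,000 passes to the descendants.
No child survives, so the initial division is made at the grandchildren's generation.
The descendants' portion (204,000) is divided into 8 shares of 25,500: Pablo, Beatrix, Kaspar, Briar, Florian, Aditi, Wren, and Fenna each take 25,500.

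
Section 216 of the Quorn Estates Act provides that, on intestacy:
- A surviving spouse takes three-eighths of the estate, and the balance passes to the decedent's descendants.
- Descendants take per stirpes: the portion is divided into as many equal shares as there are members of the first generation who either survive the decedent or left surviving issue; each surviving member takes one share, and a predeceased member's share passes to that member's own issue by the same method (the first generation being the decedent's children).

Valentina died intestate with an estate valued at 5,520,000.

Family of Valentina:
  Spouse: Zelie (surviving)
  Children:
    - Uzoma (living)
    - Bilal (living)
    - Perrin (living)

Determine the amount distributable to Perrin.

Perrin receives 1,150,000.

Zelie takes three-eighths of 5,520,000 = 2,070,000. The remaining 3,450,000 passes to the descendants.
The descendants' portion (3,450,000) is divided into 3 shares of 1,150,000: Uzoma, Bilal, and Perrin each take 1,150,000.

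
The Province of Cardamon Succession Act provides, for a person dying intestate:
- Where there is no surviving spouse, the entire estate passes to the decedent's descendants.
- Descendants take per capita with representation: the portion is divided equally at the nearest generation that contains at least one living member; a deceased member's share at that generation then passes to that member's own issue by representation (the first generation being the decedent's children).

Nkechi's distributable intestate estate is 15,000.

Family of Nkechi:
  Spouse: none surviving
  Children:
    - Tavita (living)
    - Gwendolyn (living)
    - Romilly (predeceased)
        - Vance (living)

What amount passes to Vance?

The entire 15,000 passes to the descendants.
That amount (15,000) is divided into 3 shares of 5,000: Tavita and Gwendolyn each take 5,000; Romilly's 5,000 share passes to Romilly's issue.
Romilly's share (5,000) passes entirely to Vance.

Vance receives 5,000.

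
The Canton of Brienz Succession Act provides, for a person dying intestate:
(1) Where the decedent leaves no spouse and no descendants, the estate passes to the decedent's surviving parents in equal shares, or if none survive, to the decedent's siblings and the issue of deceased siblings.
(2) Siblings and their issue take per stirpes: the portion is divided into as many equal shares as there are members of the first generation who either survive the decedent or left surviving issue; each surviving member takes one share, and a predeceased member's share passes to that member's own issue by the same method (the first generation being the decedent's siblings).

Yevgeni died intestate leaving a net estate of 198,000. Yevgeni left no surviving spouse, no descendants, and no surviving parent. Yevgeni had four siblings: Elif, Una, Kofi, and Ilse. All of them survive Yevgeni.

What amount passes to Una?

The entire 198,000 passes to the siblings and their issue.
That amount (198,000) is divided into 4 shares of 49,500: Elif, Una, Kofi, and Ilse each take 49,500.

Una receives 49,500.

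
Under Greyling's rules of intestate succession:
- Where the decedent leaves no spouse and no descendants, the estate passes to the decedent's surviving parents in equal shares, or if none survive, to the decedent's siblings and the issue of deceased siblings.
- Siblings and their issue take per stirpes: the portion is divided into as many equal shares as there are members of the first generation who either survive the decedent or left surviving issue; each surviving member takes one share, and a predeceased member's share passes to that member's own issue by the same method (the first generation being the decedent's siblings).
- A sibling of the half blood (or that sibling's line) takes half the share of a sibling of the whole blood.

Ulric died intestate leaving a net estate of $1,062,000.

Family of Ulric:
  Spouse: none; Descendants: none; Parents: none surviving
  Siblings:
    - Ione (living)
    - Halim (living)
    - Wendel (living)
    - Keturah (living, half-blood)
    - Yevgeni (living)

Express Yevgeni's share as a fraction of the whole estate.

The entire $1,062,000 passes to the siblings and their issue.
Counting each half-blood sibling's line as half a unit, there are 9/2 units in $1,062,000, so one unit is $236,000. Whole-blood lines (Ione, Halim, Wendel, and Yevgeni) take $236,000 each; half-blood lines (Keturah) take $118,000 each.

Yevgeni receives 2/9 of the estate.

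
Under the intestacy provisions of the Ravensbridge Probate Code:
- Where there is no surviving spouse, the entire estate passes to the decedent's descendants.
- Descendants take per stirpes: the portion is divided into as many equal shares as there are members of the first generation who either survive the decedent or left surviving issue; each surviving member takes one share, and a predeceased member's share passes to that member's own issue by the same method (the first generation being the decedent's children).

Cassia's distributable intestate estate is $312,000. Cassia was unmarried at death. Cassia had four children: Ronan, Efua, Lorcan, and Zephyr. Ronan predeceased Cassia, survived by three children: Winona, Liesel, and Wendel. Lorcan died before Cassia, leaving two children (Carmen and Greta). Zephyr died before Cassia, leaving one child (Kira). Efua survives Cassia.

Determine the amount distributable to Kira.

Kira receives $78,000.

The entire $312,000 passes to the descendants.
That amount ($312,000) is divided into 4 shares of $78,000: Efua takes $78,000; Ronan's $78,000 share passes to Ronan's issue; Lorcan's $78,000 share passes to Lorcan's issue; Zephyr's $78,000 share passes to Zephyr's issue.
Ronan's share ($78,000) is divided into 3 shares of $26,000: Winona, Liesel, and Wendel each take $26,000.
Lorcan's share ($78,000) is divided into 2 shares of $39,000: Carmen and Greta each take $39,000.
Zephyr's share ($78,000) passes entirely to Kira.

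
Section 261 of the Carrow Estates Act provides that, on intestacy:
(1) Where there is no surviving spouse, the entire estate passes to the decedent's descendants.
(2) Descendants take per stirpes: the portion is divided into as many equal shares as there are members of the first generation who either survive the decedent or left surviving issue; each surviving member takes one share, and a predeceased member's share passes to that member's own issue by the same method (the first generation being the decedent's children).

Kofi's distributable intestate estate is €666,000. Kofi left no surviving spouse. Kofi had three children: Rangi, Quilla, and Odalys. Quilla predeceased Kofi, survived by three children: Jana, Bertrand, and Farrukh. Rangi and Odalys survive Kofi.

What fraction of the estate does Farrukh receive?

The entire €666,000 passes to the descendants.
That amount (€666,000) is divided into 3 shares of €222,000: Rangi and Odalys each take €222,000; Quilla's €222,000 share passes to Quilla's issue.
Quilla's share (€222,000) is divided into 3 shares of €74,000: Jana, Bertrand, and Farrukh each take €74,000.

Farrukh receives 1/9 of the estate.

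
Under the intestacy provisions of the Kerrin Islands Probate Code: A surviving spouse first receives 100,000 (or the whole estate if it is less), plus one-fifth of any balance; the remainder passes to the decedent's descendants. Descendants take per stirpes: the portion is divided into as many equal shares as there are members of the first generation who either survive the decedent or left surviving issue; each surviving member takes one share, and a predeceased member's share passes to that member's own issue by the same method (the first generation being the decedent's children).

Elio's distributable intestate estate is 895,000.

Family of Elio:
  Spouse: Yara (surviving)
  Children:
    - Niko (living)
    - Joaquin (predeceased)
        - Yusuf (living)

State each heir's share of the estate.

Yara: 259,000; Niko: 318,000; Yusuf: 318,000

Yara first takes 100,000, leaving a balance of 795,000. Yara then takes one-fifth of the balance (159,000), for a total of 259,000. The remaining 636,000 passes to the descendants.
The descendants' portion (636,000) is divided into 2 shares of 318,000: Niko takes 318,000; Joaquin's 318,000 share passes to Joaquin's issue.
Joaquin's share (318,000) passes entirely to Yusuf.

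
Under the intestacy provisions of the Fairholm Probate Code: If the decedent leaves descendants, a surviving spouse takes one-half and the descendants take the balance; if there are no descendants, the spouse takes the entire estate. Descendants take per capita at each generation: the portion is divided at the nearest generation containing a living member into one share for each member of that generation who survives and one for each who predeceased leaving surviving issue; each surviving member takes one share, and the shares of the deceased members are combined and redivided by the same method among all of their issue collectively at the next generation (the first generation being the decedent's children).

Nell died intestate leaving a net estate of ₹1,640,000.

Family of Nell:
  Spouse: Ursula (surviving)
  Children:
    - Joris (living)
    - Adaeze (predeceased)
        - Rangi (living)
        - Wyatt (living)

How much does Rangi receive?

Rangi receives ₹205,000.

Ursula takes one-half of ₹1,640,000 = ₹820,000. The remaining ₹820,000 passes to the descendants.
The descendants' portion (₹820,000) is divided at the children's generation into 2 shares of ₹410,000. Joris takes ₹410,000. The remaining share for the deceased Adaeze (₹410,000) is carried to the next generation.
That pool (₹410,000) is divided at the grandchildren's generation equally among Rangi and Wyatt: ₹205,000 each.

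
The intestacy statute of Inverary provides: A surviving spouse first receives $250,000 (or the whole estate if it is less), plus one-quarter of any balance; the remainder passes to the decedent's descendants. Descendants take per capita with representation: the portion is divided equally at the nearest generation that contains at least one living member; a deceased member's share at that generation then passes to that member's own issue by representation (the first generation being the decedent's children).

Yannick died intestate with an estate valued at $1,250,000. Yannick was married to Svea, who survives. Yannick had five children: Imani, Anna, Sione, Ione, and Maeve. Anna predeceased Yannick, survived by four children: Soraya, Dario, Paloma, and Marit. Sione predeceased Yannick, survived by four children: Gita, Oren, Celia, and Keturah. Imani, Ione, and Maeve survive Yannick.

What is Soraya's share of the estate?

Soraya receives $37,500.

Svea first takes $250,000, leaving a balance of $1,000,000. Svea then takes one-quarter of the balance ($250,000), for a total of $500,000. The remaining $750,000 passes to the descendants.
The descendants' portion ($750,000) is divided into 5 shares of $150,000: Imani, Ione, and Maeve each take $150,000; Anna's $150,000 share passes to Anna's issue; Sione's $150,000 share passes to Sione's issue.
Anna's share ($150,000) is divided into 4 shares of $37,500: Soraya, Dario, Paloma, and Marit each take $37,500.
Sione's share ($150,000) is divided into 4 shares of $37,500: Gita, Oren, Celia, and Keturah each take $37,500.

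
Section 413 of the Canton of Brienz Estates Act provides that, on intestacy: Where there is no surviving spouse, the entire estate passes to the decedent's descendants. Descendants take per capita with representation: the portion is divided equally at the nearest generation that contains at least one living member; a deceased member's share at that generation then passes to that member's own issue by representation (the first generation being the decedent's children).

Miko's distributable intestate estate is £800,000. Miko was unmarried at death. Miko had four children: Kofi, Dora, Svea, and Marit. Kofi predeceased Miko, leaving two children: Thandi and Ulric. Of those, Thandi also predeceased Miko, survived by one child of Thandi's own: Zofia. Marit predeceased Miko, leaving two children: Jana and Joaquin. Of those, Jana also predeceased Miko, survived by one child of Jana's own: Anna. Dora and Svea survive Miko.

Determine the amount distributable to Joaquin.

The entire £800,000 passes to the descendants.
That amount (£800,000) is divided into 4 shares of £200,000: Dora and Svea each take £200,000; Kofi's £200,000 share passes to Kofi's issue; Marit's £200,000 share passes to Marit's issue.
Kofi's share (£200,000) is divided into 2 shares of £100,000: Ulric takes £100,000; Thandi's £100,000 share passes to Thandi's issue.
Thandi's share (£100,000) passes entirely to Zofia.
Marit's share (£200,000) is divided into 2 shares of £100,000: Joaquin takes £100,000; Jana's £100,000 share passes to Jana's issue.
Jana's share (£100,000) passes entirely to Anna.

Joaquin receives £100,000.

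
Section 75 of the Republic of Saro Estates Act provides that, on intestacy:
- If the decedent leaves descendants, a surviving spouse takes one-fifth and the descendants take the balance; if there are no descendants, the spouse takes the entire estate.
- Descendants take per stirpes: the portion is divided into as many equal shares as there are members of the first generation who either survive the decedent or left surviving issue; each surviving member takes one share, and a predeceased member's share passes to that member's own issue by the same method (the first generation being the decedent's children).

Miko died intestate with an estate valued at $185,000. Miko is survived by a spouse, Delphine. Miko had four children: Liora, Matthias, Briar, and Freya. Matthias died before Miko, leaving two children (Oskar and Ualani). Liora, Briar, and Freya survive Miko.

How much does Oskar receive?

Delphine takes one-fifth of $185,000 = $37,000. The remaining $148,000 passes to the descendants.
The descendants' portion ($148,000) is divided into 4 shares of $37,000: Liora, Briar, and Freya each take $37,000; Matthias's $37,000 share passes to Matthias's issue.
Matthias's share ($37,000) is divided into 2 shares of $18,500: Oskar and Ualani each take $18,500.

Oskar receives $18,500.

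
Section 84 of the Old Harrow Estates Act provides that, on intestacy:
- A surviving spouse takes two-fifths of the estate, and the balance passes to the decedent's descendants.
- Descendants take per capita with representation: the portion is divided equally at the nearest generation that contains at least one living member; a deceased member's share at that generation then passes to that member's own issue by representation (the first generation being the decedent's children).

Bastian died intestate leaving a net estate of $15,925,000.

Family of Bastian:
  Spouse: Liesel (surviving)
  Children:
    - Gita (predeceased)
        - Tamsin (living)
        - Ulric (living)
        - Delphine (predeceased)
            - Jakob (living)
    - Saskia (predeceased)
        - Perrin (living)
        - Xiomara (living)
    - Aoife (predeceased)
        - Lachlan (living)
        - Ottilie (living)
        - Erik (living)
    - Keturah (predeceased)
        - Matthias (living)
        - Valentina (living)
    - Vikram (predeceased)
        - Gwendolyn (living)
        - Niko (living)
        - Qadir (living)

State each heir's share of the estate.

Liesel takes two-fifths of $15,925,000 = $6,370,000. The remaining $9,555,000 passes to the descendants.
No child survives, so the initial division is made at the grandchildren's generation.
The descendants' portion ($9,555,000) is divided into 13 shares of $735,000: Tamsin, Ulric, Perrin, Xiomara, Lachlan, Ottilie, Erik, Matthias, Valentina, Gwendolyn, Niko, and Qadir each take $735,000; Delphine's $735,000 share passes to Delphine's issue.
Delphine's share ($735,000) passes entirely to Jakob.

Liesel: $6,370,000; Tamsin: $735,000; Ulric: $735,000; Jakob: $735,000; Perrin: $735,000; Xiomara: $735,000; Lachlan: $735,000; Ottilie: $735,000; Erik: $735,000; Matthias: $735,000; Valentina: $735,000; Gwendolyn: $735,000; Niko: $735,000; Qadir: $735,000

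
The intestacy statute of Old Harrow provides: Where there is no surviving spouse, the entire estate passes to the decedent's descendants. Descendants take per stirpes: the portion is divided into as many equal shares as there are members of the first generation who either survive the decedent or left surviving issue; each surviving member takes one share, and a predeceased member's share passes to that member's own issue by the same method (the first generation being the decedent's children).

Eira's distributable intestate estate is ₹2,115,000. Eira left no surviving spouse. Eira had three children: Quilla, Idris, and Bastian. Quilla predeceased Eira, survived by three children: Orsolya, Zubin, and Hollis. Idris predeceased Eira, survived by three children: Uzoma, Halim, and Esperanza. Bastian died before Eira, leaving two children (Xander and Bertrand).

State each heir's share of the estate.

Orsolya: ₹235,000; Zubin: ₹235,000; Hollis: ₹235,000; Uzoma: ₹235,000; Halim: ₹235,000; Esperanza: ₹235,000; Xander: ₹352,500; Bertrand: ₹352,500

The entire ₹2,115,000 passes to the descendants.
That amount (₹2,115,000) is divided into 3 shares of ₹705,000: Quilla's ₹705,000 share passes to Quilla's issue; Idris's ₹705,000 share passes to Idris's issue; Bastian's ₹705,000 share passes to Bastian's issue.
Quilla's share (₹705,000) is divided into 3 shares of ₹235,000: Orsolya, Zubin, and Hollis each take ₹235,000.
Idris's share (₹705,000) is divided into 3 shares of ₹235,000: Uzoma, Halim, and Esperanza each take ₹235,000.
Bastian's share (₹705,000) is divided into 2 shares of ₹352,500: Xander and Bertrand each take ₹352,500.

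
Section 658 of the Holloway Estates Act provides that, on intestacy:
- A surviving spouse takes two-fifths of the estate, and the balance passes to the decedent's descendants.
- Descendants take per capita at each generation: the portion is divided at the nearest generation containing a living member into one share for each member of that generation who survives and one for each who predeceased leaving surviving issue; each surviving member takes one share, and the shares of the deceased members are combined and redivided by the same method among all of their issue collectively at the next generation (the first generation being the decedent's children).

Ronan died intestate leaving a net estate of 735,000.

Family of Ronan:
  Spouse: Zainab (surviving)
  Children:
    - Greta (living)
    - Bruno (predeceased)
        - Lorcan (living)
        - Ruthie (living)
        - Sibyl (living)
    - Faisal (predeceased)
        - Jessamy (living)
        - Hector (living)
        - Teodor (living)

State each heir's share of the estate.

Zainab: 294,000; Greta: 147,000; Lorcan: 49,000; Ruthie: 49,000; Sibyl: 49,000; Jessamy: 49,000; Hector: 49,000; Teodor: 49,000

Zainab takes two-fifths of 735,000 = 294,000. The remaining 441,000 passes to the descendants.
The descendants' portion (441,000) is divided at the children's generation into 3 shares of 147,000. Greta takes 147,000. The 2 shares of the deceased (Bruno and Faisal) are combined into a pool of 294,000.
That pool (294,000) is divided at the grandchildren's generation equally among Lorcan, Ruthie, Sibyl, Jessamy, Hector, and Teodor: 49,000 each.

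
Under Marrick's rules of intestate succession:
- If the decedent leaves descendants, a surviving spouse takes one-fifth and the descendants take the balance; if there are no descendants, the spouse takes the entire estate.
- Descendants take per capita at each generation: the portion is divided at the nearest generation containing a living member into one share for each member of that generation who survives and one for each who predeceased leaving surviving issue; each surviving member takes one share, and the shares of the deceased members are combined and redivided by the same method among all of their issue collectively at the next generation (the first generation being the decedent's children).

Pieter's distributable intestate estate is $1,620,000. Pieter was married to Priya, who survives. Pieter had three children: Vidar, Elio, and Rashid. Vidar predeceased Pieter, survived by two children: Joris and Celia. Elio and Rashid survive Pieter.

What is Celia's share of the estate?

Celia receives $216,000.

Priya takes one-fifth of $1,620,000 = $324,000. The remaining $1,296,000 passes to the descendants.
The descendants' portion ($1,296,000) is divided at the children's generation into 3 shares of $432,000. Elio and Rashid each take $432,000. The remaining share for the deceased Vidar ($432,000) is carried to the next generation.
That pool ($432,000) is divided at the grandchildren's generation equally among Joris and Celia: $216,000 each.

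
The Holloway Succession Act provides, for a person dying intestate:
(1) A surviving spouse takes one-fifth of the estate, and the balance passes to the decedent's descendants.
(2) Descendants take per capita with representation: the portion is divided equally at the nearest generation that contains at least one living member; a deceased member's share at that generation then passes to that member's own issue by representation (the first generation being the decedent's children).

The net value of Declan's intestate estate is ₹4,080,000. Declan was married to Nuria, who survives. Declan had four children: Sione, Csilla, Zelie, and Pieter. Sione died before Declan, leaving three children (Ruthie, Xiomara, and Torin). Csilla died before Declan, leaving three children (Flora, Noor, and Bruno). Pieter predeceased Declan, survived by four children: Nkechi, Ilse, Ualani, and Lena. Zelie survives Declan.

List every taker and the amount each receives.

Nuria: ₹816,000; Ruthie: ₹272,000; Xiomara: ₹272,000; Torin: ₹272,000; Flora: ₹272,000; Noor: ₹272,000; Bruno: ₹272,000; Zelie: ₹816,000; Nkechi: ₹204,000; Ilse: ₹204,000; Ualani: ₹204,000; Lena: ₹204,000

Nuria takes one-fifth of ₹4,080,000 = ₹816,000. The remaining ₹3,264,000 passes to the descendants.
The descendants' portion (₹3,264,000) is divided into 4 shares of ₹816,000: Zelie takes ₹816,000; Sione's ₹816,000 share passes to Sione's issue; Csilla's ₹816,000 share passes to Csilla's issue; Pieter's ₹816,000 share passes to Pieter's issue.
Sione's share (₹816,000) is divided into 3 shares of ₹272,000: Ruthie, Xiomara, and Torin each take ₹272,000.
Csilla's share (₹816,000) is divided into 3 shares of ₹272,000: Flora, Noor, and Bruno each take ₹272,000.
Pieter's share (₹816,000) is divided into 4 shares of ₹204,000: Nkechi, Ilse, Ualani, and Lena each take ₹204,000.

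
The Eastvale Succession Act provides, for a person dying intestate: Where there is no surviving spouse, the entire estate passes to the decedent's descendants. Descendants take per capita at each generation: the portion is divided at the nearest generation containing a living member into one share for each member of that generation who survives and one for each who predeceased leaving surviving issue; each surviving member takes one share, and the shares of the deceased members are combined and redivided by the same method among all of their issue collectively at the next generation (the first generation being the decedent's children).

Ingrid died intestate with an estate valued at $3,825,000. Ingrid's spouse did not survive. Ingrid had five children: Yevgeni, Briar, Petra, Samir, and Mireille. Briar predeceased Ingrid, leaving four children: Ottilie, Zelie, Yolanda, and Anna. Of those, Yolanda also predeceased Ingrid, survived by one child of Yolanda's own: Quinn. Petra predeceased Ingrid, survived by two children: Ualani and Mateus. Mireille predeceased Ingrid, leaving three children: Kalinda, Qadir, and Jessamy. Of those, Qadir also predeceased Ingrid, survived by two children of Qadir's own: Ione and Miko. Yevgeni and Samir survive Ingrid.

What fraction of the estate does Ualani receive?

The entire $3,825,000 passes to the descendants.
That amount ($3,825,000) is divided at the children's generation into 5 shares of $765,000. Yevgeni and Samir each take $765,000. The 3 shares of the deceased (Briar, Petra, and Mireille) are combined into a pool of $2,295,000.
That pool ($2,295,000) is divided at the grandchildren's generation into 9 shares of $255,000. Ottilie, Zelie, Anna, Ualani, Mateus, Kalinda, and Jessamy each take $255,000. The 2 shares of the deceased (Yolanda and Qadir) are combined into a pool of $510,000.
That pool ($510,000) is divided at the great-grandchildren's generation equally among Quinn, Ione, and Miko: $170,000 each.

Ualani receives 1/15 of the estate.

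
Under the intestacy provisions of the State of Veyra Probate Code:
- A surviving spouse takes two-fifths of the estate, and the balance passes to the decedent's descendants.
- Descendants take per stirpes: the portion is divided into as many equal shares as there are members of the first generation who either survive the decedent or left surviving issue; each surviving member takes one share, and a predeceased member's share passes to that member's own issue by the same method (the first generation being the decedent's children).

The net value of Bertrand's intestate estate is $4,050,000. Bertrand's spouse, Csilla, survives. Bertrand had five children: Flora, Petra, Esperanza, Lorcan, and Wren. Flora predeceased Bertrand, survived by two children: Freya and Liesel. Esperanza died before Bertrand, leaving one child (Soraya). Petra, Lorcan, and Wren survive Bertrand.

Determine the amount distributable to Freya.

Csilla takes two-fifths of $4,050,000 = $1,620,000. The remaining $2,430,000 passes to the descendants.
The descendants' portion ($2,430,000) is divided into 5 shares of $486,000: Petra, Lorcan, and Wren each take $486,000; Flora's $486,000 share passes to Flora's issue; Esperanza's $486,000 share passes to Esperanza's issue.
Flora's share ($486,000) is divided into 2 shares of $243,000: Freya and Liesel each take $243,000.
Esperanza's share ($486,000) passes entirely to Soraya.

Freya receives $243,000.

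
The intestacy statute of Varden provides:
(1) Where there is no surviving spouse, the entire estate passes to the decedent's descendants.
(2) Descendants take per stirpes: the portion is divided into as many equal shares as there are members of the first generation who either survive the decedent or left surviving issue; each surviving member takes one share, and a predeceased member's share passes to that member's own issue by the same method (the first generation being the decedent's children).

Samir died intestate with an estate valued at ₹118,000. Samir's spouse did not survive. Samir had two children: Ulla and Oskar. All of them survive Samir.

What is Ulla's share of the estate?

Ulla receives ₹59,000.

The entire ₹118,000 passes to the descendants.
That amount (₹118,000) is divided into 2 shares of ₹59,000: Ulla and Oskar each take ₹59,000.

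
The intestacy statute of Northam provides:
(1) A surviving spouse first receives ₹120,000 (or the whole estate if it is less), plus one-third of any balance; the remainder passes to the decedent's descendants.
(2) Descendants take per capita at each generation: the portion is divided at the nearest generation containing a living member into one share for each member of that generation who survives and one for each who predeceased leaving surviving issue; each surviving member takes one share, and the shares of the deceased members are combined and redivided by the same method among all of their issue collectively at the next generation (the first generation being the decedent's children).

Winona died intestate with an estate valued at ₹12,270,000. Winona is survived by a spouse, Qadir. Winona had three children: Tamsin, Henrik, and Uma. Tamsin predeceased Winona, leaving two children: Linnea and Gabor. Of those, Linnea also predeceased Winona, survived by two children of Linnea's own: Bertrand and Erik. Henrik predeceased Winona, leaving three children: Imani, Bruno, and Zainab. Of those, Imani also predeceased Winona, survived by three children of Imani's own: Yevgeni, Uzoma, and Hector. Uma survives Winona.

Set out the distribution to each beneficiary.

Qadir: ₹4,170,000; Bertrand: ₹432,000; Erik: ₹432,000; Gabor: ₹1,080,000; Yevgeni: ₹432,000; Uzoma: ₹432,000; Hector: ₹432,000; Bruno: ₹1,080,000; Zainab: ₹1,080,000; Uma: ₹2,700,000

Qadir first takes ₹120,000, leaving a balance of ₹12,150,000. Qadir then takes one-third of the balance (₹4,050,000), for a total of ₹4,170,000. The remaining ₹8,100,000 passes to the descendants.
The descendants' portion (₹8,100,000) is divided at the children's generation into 3 shares of ₹2,700,000. Uma takes ₹2,700,000. The 2 shares of the deceased (Tamsin and Henrik) are combined into a pool of ₹5,400,000.
That pool (₹5,400,000) is divided at the grandchildren's generation into 5 shares of ₹1,080,000. Gabor, Bruno, and Zainab each take ₹1,080,000. The 2 shares of the deceased (Linnea and Imani) are combined into a pool of ₹2,160,000.
That pool (₹2,160,000) is divided at the great-grandchildren's generation equally among Bertrand, Erik, Yevgeni, Uzoma, and Hector: ₹432,000 each.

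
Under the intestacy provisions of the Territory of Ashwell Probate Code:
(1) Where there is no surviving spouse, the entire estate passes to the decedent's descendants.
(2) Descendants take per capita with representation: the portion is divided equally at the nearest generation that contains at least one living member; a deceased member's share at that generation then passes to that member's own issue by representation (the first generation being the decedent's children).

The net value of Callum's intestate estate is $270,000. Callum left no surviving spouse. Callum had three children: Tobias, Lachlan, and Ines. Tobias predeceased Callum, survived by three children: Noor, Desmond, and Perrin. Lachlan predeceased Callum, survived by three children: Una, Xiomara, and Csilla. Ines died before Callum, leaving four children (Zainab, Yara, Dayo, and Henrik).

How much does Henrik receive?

Henrik receives $27,000.

The entire $270,000 passes to the descendants.
No child survives, so the initial division is made at the grandchildren's generation.
That amount ($270,000) is divided into 10 shares of $27,000: Noor, Desmond, Perrin, Una, Xiomara, Csilla, Zainab, Yara, Dayo, and Henrik each take $27,000.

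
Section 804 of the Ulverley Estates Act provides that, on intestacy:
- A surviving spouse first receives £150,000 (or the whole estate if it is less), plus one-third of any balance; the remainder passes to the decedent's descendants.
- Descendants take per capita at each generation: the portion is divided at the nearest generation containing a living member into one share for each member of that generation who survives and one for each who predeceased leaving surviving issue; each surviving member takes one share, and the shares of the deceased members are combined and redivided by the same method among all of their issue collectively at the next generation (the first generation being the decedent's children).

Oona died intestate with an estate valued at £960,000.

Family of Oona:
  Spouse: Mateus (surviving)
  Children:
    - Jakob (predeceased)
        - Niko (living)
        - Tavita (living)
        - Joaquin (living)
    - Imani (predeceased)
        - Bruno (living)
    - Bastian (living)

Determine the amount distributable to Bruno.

Mateus first takes £150,000, leaving a balance of £810,000. Mateus then takes one-third of the balance (£270,000), for a total of £420,000. The remaining £540,000 passes to the descendants.
The descendants' portion (£540,000) is divided at the children's generation into 3 shares of £180,000. Bastian takes £180,000. The 2 shares of the deceased (Jakob and Imani) are combined into a pool of £360,000.
That pool (£360,000) is divided at the grandchildren's generation equally among Niko, Tavita, Joaquin, and Bruno: £90,000 each.

Bruno receives £90,000.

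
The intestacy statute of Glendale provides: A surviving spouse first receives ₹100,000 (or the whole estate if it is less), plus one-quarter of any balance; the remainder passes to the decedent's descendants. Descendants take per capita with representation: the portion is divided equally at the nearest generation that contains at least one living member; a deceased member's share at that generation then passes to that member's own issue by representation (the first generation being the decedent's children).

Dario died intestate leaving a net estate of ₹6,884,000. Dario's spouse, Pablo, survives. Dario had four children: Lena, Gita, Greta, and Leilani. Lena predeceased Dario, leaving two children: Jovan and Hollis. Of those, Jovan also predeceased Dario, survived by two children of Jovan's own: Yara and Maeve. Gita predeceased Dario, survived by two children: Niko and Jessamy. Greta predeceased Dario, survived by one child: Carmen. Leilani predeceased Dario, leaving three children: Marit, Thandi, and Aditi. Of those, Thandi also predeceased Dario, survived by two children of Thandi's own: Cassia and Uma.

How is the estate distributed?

Pablo first takes ₹100,000, leaving a balance of ₹6,784,000. Pablo then takes one-quarter of the balance (₹1,696,000), for a total of ₹1,796,000. The remaining ₹5,088,000 passes to the descendants.
No child survives, so the initial division is made at the grandchildren's generation.
The descendants' portion (₹5,088,000) is divided into 8 shares of ₹636,000: Hollis, Niko, Jessamy, Carmen, Marit, and Aditi each take ₹636,000; Jovan's ₹636,000 share passes to Jovan's issue; Thandi's ₹636,000 share passes to Thandi's issue.
Jovan's share (₹636,000) is divided into 2 shares of ₹318,000: Yara and Maeve each take ₹318,000.
Thandi's share (₹636,000) is divided into 2 shares of ₹318,000: Cassia and Uma each take ₹318,000.

Pablo: ₹1,796,000; Yara: ₹318,000; Maeve: ₹318,000; Hollis: ₹636,000; Niko: ₹636,000; Jessamy: ₹636,000; Carmen: ₹636,000; Marit: ₹636,000; Cassia: ₹318,000; Uma: ₹318,000; Aditi: ₹636,000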